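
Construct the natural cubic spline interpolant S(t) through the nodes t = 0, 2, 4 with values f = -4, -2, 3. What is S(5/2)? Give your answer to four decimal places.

Let σ_i = S''(x_i). Step sizes h_i = 2, 2; slopes of the chords Δ_i = (y_(i+1) - y_i)/h_i = 1, 5/2.
  2·σ_0 + 8·σ_1 + 2·σ_2 = 6(Δ_1 - Δ_0) = 9
Natural end conditions: σ_0 = σ_2 = 0.
Forward elimination and back-substitution give σ_0 = 0, σ_1 = 9/8, σ_2 = 0.
On [2, 4], S(t) = -2 + 7/4·(t - 2) + 9/16·(t - 2)² - 3/32·(t - 2)³.
With (t - 2) = 1/2: S(5/2) = -255/256.

-0.9961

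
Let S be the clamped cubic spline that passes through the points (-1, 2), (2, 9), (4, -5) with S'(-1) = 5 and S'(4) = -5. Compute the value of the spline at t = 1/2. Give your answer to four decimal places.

Let σ_i = S''(x_i). Step sizes h_i = 3, 2; slopes of the chords Δ_i = (y_(i+1) - y_i)/h_i = 7/3, -7.
  3·σ_0 + 10·σ_1 + 2·σ_2 = 6(Δ_1 - Δ_0) = -56
Clamped end conditions give two more equations: 2h_0·σ_0 + h_0·σ_1 = 6(Δ_0 - S'(-1)) = -16 and h_1·σ_1 + 2h_1·σ_2 = 6(S'(4) - Δ_1) = 12.
Solving: σ_0 = 14/15, σ_1 = -36/5, σ_2 = 33/5.
On [-1, 2], S(t) = 2 + 5·(t + 1) + 7/15·(t + 1)² - 61/135·(t + 1)³.
With (t + 1) = 3/2: S(1/2) = 361/40.

9.0250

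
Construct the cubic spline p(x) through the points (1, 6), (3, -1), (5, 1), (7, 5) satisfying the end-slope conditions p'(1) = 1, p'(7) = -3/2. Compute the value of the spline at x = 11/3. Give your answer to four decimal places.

With σ_i denoting the second derivative at x_i, h_i = 2, 2, 2, and Δ_i = (y_(i+1) − y_i)/h_i = -7/2, 1, 2:
  2·σ_0 + 8·σ_1 + 2·σ_2 = 6(Δ_1 - Δ_0) = 27
  2·σ_1 + 8·σ_2 + 2·σ_3 = 6(Δ_2 - Δ_1) = 6
Clamped end conditions give two more equations: 2h_0·σ_0 + h_0·σ_1 = 6(Δ_0 - p'(1)) = -27 and h_2·σ_2 + 2h_2·σ_3 = 6(p'(7) - Δ_2) = -21.
Solving the tridiagonal system: σ_0 = -143/15, σ_1 = 167/30, σ_2 = 23/30, σ_3 = -169/30.
On [3, 5], p(x) = -1 - 89/30·(x - 3) + 167/60·(x - 3)² - 2/5·(x - 3)³.
With (x - 3) = 2/3: p(11/3) = -251/135.

-1.8593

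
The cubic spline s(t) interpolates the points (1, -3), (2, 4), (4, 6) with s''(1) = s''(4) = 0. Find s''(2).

Put σ_i = s'' at the i-th knot. Here h = (1, 2) and Δ = (7, 1), so the interior equations h_(i-1)·σ_(i-1) + 2(h_(i-1)+h_i)·σ_i + h_i·σ_(i+1) = 6(Δ_i − Δ_(i-1)) read
  1·σ_0 + 6·σ_1 + 2·σ_2 = 6(Δ_1 - Δ_0) = -36
Natural end conditions: σ_0 = σ_2 = 0.
Hence σ_0 = 0, σ_1 = -6, σ_2 = 0.

-6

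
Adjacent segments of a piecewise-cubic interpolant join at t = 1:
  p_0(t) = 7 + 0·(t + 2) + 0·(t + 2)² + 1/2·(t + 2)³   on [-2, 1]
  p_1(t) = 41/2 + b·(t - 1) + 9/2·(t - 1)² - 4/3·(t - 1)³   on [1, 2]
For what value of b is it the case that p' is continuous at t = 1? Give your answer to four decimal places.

13.5000

p_0'(t) = 0 + 0·(t + 2) + 3/2·(t + 2)², so p_0'(1) = 27/2. On the right, p_1'(1) = b, so b = 27/2.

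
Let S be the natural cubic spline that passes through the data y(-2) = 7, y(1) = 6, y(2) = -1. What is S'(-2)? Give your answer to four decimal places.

2.1667

Put M_i = S'' at the i-th knot. Here h = (3, 1) and Δ = (-1/3, -7), so the interior equations h_(i-1)·M_(i-1) + 2(h_(i-1)+h_i)·M_i + h_i·M_(i+1) = 6(Δ_i − Δ_(i-1)) read
  3·M_0 + 8·M_1 + 1·M_2 = 6(Δ_1 - Δ_0) = -40
Natural end conditions: M_0 = M_2 = 0.
Solving: M_0 = 0, M_1 = -5, M_2 = 0.
On [-2, 1], S'(x) = b_0 + 2c_0·(x + 2) + 3d_0·(x + 2)² with b_0 = Δ_0 - h_0(2M_0 + M_1)/6 = 13/6, c_0 = M_0/2 = 0, d_0 = (M_1 - M_0)/(6h_0) = -5/18. So S'(-2) = 13/6.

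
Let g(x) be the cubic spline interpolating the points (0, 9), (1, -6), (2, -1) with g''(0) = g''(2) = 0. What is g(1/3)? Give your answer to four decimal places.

Put M_i = g'' at the i-th knot. Here h = (1, 1) and Δ = (-15, 5), so the interior equations h_(i-1)·M_(i-1) + 2(h_(i-1)+h_i)·M_i + h_i·M_(i+1) = 6(Δ_i − Δ_(i-1)) read
  1·M_0 + 4·M_1 + 1·M_2 = 6(Δ_1 - Δ_0) = 120
Natural end conditions: M_0 = M_2 = 0.
Solving: M_0 = 0, M_1 = 30, M_2 = 0.
On [0, 1], g(x) = 9 - 20·x + 0·x² + 5·x³.
With x = 1/3: g(1/3) = 68/27.

2.5185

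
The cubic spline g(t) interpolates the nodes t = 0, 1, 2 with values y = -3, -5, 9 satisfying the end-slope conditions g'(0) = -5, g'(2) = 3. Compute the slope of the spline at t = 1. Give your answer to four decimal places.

Write m_i for g''(x_i). With h_i = 1, 1 and divided differences Δ_i = -2, 14, the continuity of g' gives the tridiagonal system
  1·m_0 + 4·m_1 + 1·m_2 = 6(Δ_1 - Δ_0) = 96
Clamped end conditions give two more equations: 2h_0·m_0 + h_0·m_1 = 6(Δ_0 - g'(0)) = 18 and h_1·m_1 + 2h_1·m_2 = 6(g'(2) - Δ_1) = -66.
Forward elimination and back-substitution give m_0 = -11, m_1 = 40, m_2 = -53.
On [1, 2], g'(t) = b_1 + 2c_1·(t - 1) + 3d_1·(t - 1)² with b_1 = Δ_1 - h_1(2m_1 + m_2)/6 = 19/2, c_1 = m_1/2 = 20, d_1 = (m_2 - m_1)/(6h_1) = -31/2. So g'(1) = 19/2.

9.5000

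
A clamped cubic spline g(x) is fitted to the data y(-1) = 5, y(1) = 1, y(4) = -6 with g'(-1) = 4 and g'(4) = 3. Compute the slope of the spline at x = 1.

-5

Write m_i for g''(x_i). With h_i = 2, 3 and divided differences Δ_i = -2, -7/3, the continuity of g' gives the tridiagonal system
  2·m_0 + 10·m_1 + 3·m_2 = 6(Δ_1 - Δ_0) = -2
Clamped end conditions give two more equations: 2h_0·m_0 + h_0·m_1 = 6(Δ_0 - g'(-1)) = -36 and h_1·m_1 + 2h_1·m_2 = 6(g'(4) - Δ_1) = 32.
Solving: m_0 = -9, m_1 = 0, m_2 = 16/3.
On [1, 4], g'(x) = b_1 + 2c_1·(x - 1) + 3d_1·(x - 1)² with b_1 = Δ_1 - h_1(2m_1 + m_2)/6 = -5, c_1 = m_1/2 = 0, d_1 = (m_2 - m_1)/(6h_1) = 8/27. So g'(1) = -5.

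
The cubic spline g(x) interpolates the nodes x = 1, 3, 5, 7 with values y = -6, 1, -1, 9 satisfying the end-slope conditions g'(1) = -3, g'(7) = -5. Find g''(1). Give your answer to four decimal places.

Let M_i = g''(x_i). Step sizes h_i = 2, 2, 2; slopes of the chords Δ_i = (y_(i+1) - y_i)/h_i = 7/2, -1, 5.
  2·M_0 + 8·M_1 + 2·M_2 = 6(Δ_1 - Δ_0) = -27
  2·M_1 + 8·M_2 + 2·M_3 = 6(Δ_2 - Δ_1) = 36
Clamped end conditions give two more equations: 2h_0·M_0 + h_0·M_1 = 6(Δ_0 - g'(1)) = 39 and h_2·M_2 + 2h_2·M_3 = 6(g'(7) - Δ_2) = -60.
Forward elimination and back-substitution give M_0 = 89/6, M_1 = -61/6, M_2 = 37/3, M_3 = -127/6.

14.8333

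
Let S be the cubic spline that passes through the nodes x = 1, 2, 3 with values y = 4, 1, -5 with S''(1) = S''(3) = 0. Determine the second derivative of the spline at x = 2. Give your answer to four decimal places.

-4.5000

Put m_i = S'' at the i-th knot. Here h = (1, 1) and Δ = (-3, -6), so the interior equations h_(i-1)·m_(i-1) + 2(h_(i-1)+h_i)·m_i + h_i·m_(i+1) = 6(Δ_i − Δ_(i-1)) read
  1·m_0 + 4·m_1 + 1·m_2 = 6(Δ_1 - Δ_0) = -18
Natural end conditions: m_0 = m_2 = 0.
Hence m_0 = 0, m_1 = -9/2, m_2 = 0.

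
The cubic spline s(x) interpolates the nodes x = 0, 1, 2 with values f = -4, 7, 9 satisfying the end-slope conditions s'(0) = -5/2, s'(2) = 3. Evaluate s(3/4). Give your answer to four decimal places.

With M_i denoting the second derivative at x_i, h_i = 1, 1, and Δ_i = (y_(i+1) − y_i)/h_i = 11, 2:
  1·M_0 + 4·M_1 + 1·M_2 = 6(Δ_1 - Δ_0) = -54
Clamped end conditions give two more equations: 2h_0·M_0 + h_0·M_1 = 6(Δ_0 - s'(0)) = 81 and h_1·M_1 + 2h_1·M_2 = 6(s'(2) - Δ_1) = 6.
Solving the tridiagonal system: M_0 = 227/4, M_1 = -65/2, M_2 = 77/4.
On [0, 1], s(x) = -4 - 5/2·x + 227/8·x² - 119/8·x³.
With x = 3/4: s(3/4) = 1951/512.

3.8105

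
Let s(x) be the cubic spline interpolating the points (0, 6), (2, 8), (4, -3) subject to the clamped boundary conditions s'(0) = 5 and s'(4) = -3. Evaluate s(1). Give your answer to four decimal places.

9.2188

Put M_i = s'' at the i-th knot. Here h = (2, 2) and Δ = (1, -11/2), so the interior equations h_(i-1)·M_(i-1) + 2(h_(i-1)+h_i)·M_i + h_i·M_(i+1) = 6(Δ_i − Δ_(i-1)) read
  2·M_0 + 8·M_1 + 2·M_2 = 6(Δ_1 - Δ_0) = -39
Clamped end conditions give two more equations: 2h_0·M_0 + h_0·M_1 = 6(Δ_0 - s'(0)) = -24 and h_1·M_1 + 2h_1·M_2 = 6(s'(4) - Δ_1) = 15.
Forward elimination and back-substitution give M_0 = -25/8, M_1 = -23/4, M_2 = 53/8.
On [0, 2], s(x) = 6 + 5·x - 25/16·x² - 7/32·x³.
With x = 1: s(1) = 295/32.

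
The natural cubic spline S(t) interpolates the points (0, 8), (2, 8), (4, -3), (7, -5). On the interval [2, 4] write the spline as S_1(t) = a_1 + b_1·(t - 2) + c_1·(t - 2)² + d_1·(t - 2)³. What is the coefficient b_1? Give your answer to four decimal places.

Write m_i for S''(x_i). With h_i = 2, 2, 3 and divided differences Δ_i = 0, -11/2, -2/3, the continuity of S' gives the tridiagonal system
  2·m_0 + 8·m_1 + 2·m_2 = 6(Δ_1 - Δ_0) = -33
  2·m_1 + 10·m_2 + 3·m_3 = 6(Δ_2 - Δ_1) = 29
Natural end conditions: m_0 = m_3 = 0.
Solving the tridiagonal system: m_0 = 0, m_1 = -97/19, m_2 = 149/38, m_3 = 0.
On [2, 4], with S_1(t) = a_1 + b_1·(t - 2) + c_1·(t - 2)² + d_1·(t - 2)³: c_1 = m_1/2 = -97/38, d_1 = (m_2 - m_1)/(6h_1) = 343/456, b_1 = Δ_1 - h_1(2m_1 + m_2)/6 = -194/57.

-3.4035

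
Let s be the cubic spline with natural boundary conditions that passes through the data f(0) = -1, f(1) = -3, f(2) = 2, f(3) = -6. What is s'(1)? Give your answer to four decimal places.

Write σ_i for s''(x_i). With h_i = 1, 1, 1 and divided differences Δ_i = -2, 5, -8, the continuity of s' gives the tridiagonal system
  1·σ_0 + 4·σ_1 + 1·σ_2 = 6(Δ_1 - Δ_0) = 42
  1·σ_1 + 4·σ_2 + 1·σ_3 = 6(Δ_2 - Δ_1) = -78
Natural end conditions: σ_0 = σ_3 = 0.
Forward elimination and back-substitution give σ_0 = 0, σ_1 = 82/5, σ_2 = -118/5, σ_3 = 0.
On [1, 2], s'(t) = b_1 + 2c_1·(t - 1) + 3d_1·(t - 1)² with b_1 = Δ_1 - h_1(2σ_1 + σ_2)/6 = 52/15, c_1 = σ_1/2 = 41/5, d_1 = (σ_2 - σ_1)/(6h_1) = -20/3. So s'(1) = 52/15.

3.4667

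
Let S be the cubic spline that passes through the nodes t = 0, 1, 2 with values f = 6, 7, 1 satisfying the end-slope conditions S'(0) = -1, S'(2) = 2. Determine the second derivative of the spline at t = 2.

Let σ_i = S''(x_i). Step sizes h_i = 1, 1; slopes of the chords Δ_i = (y_(i+1) - y_i)/h_i = 1, -6.
  1·σ_0 + 4·σ_1 + 1·σ_2 = 6(Δ_1 - Δ_0) = -42
Clamped end conditions give two more equations: 2h_0·σ_0 + h_0·σ_1 = 6(Δ_0 - S'(0)) = 12 and h_1·σ_1 + 2h_1·σ_2 = 6(S'(2) - Δ_1) = 48.
Forward elimination and back-substitution give σ_0 = 18, σ_1 = -24, σ_2 = 36.

36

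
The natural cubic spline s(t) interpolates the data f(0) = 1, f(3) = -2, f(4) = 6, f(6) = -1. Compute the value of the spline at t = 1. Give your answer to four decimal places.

Let σ_i = s''(x_i). Step sizes h_i = 3, 1, 2; slopes of the chords Δ_i = (y_(i+1) - y_i)/h_i = -1, 8, -7/2.
  3·σ_0 + 8·σ_1 + 1·σ_2 = 6(Δ_1 - Δ_0) = 54
  1·σ_1 + 6·σ_2 + 2·σ_3 = 6(Δ_2 - Δ_1) = -69
Natural end conditions: σ_0 = σ_3 = 0.
Forward elimination and back-substitution give σ_0 = 0, σ_1 = 393/47, σ_2 = -606/47, σ_3 = 0.
On [0, 3], s(t) = 1 - 487/94·t + 0·t² + 131/282·t³.
With t = 1: s(1) = -524/141.

-3.7163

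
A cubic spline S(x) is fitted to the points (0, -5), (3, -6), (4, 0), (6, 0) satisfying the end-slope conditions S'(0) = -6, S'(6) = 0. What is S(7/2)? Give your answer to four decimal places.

Let M_i = S''(x_i). Step sizes h_i = 3, 1, 2; slopes of the chords Δ_i = (y_(i+1) - y_i)/h_i = -1/3, 6, 0.
  3·M_0 + 8·M_1 + 1·M_2 = 6(Δ_1 - Δ_0) = 38
  1·M_1 + 6·M_2 + 2·M_3 = 6(Δ_2 - Δ_1) = -36
Clamped end conditions give two more equations: 2h_0·M_0 + h_0·M_1 = 6(Δ_0 - S'(0)) = 34 and h_2·M_2 + 2h_2·M_3 = 6(S'(6) - Δ_2) = 0.
Forward elimination and back-substitution give M_0 = 24/7, M_1 = 94/21, M_2 = -170/21, M_3 = 85/21.
On [3, 4], S(x) = -6 + 41/7·(x - 3) + 47/21·(x - 3)² - 44/21·(x - 3)³.
With (x - 3) = 1/2: S(7/2) = -233/84.

-2.7738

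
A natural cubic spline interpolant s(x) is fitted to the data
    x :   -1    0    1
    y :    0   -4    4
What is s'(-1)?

-7

Write M_i for s''(x_i). With h_i = 1, 1 and divided differences Δ_i = -4, 8, the continuity of s' gives the tridiagonal system
  1·M_0 + 4·M_1 + 1·M_2 = 6(Δ_1 - Δ_0) = 72
Natural end conditions: M_0 = M_2 = 0.
Forward elimination and back-substitution give M_0 = 0, M_1 = 18, M_2 = 0.
On [-1, 0], s'(x) = b_0 + 2c_0·(x + 1) + 3d_0·(x + 1)² with b_0 = Δ_0 - h_0(2M_0 + M_1)/6 = -7, c_0 = M_0/2 = 0, d_0 = (M_1 - M_0)/(6h_0) = 3. So s'(-1) = -7.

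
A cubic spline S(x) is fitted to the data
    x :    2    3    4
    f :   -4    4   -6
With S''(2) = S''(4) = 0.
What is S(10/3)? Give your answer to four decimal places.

With m_i denoting the second derivative at x_i, h_i = 1, 1, and Δ_i = (y_(i+1) − y_i)/h_i = 8, -10:
  1·m_0 + 4·m_1 + 1·m_2 = 6(Δ_1 - Δ_0) = -108
Natural end conditions: m_0 = m_2 = 0.
Hence m_0 = 0, m_1 = -27, m_2 = 0.
On [3, 4], S(x) = 4 - 1·(x - 3) - 27/2·(x - 3)² + 9/2·(x - 3)³.
With (x - 3) = 1/3: S(10/3) = 7/3.

2.3333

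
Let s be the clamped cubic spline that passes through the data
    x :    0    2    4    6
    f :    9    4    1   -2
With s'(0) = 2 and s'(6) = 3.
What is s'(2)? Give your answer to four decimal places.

-2.9333

Put M_i = s'' at the i-th knot. Here h = (2, 2, 2) and Δ = (-5/2, -3/2, -3/2), so the interior equations h_(i-1)·M_(i-1) + 2(h_(i-1)+h_i)·M_i + h_i·M_(i+1) = 6(Δ_i − Δ_(i-1)) read
  2·M_0 + 8·M_1 + 2·M_2 = 6(Δ_1 - Δ_0) = 6
  2·M_1 + 8·M_2 + 2·M_3 = 6(Δ_2 - Δ_1) = 0
Clamped end conditions give two more equations: 2h_0·M_0 + h_0·M_1 = 6(Δ_0 - s'(0)) = -27 and h_2·M_2 + 2h_2·M_3 = 6(s'(6) - Δ_2) = 27.
Hence M_0 = -257/30, M_1 = 109/30, M_2 = -89/30, M_3 = 247/30.
On [2, 4], s'(x) = b_1 + 2c_1·(x - 2) + 3d_1·(x - 2)² with b_1 = Δ_1 - h_1(2M_1 + M_2)/6 = -44/15, c_1 = M_1/2 = 109/60, d_1 = (M_2 - M_1)/(6h_1) = -11/20. So s'(2) = -44/15.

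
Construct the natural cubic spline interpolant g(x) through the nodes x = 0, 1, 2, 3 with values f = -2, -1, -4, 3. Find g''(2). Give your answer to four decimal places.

Put m_i = g'' at the i-th knot. Here h = (1, 1, 1) and Δ = (1, -3, 7), so the interior equations h_(i-1)·m_(i-1) + 2(h_(i-1)+h_i)·m_i + h_i·m_(i+1) = 6(Δ_i − Δ_(i-1)) read
  1·m_0 + 4·m_1 + 1·m_2 = 6(Δ_1 - Δ_0) = -24
  1·m_1 + 4·m_2 + 1·m_3 = 6(Δ_2 - Δ_1) = 60
Natural end conditions: m_0 = m_3 = 0.
Solving the tridiagonal system: m_0 = 0, m_1 = -52/5, m_2 = 88/5, m_3 = 0.

17.6000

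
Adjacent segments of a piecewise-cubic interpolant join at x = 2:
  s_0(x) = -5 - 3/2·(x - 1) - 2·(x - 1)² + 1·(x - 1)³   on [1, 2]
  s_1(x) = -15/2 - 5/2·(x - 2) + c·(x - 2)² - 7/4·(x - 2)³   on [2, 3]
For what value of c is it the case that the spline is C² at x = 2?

1

s_0''(x) = -4 + 6·(x - 1), so s_0''(2) = 2. On the right, s_1''(2) = 2c, so c = 1.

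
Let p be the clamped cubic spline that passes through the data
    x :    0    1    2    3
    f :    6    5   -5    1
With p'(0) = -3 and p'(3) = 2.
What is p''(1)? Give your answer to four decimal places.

With M_i denoting the second derivative at x_i, h_i = 1, 1, 1, and Δ_i = (y_(i+1) − y_i)/h_i = -1, -10, 6:
  1·M_0 + 4·M_1 + 1·M_2 = 6(Δ_1 - Δ_0) = -54
  1·M_1 + 4·M_2 + 1·M_3 = 6(Δ_2 - Δ_1) = 96
Clamped end conditions give two more equations: 2h_0·M_0 + h_0·M_1 = 6(Δ_0 - p'(0)) = 12 and h_2·M_2 + 2h_2·M_3 = 6(p'(3) - Δ_2) = -24.
Hence M_0 = 302/15, M_1 = -424/15, M_2 = 584/15, M_3 = -472/15.

-28.2667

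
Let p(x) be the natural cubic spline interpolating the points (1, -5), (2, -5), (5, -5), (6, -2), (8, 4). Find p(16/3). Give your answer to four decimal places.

-4.1435

With m_i denoting the second derivative at x_i, h_i = 1, 3, 1, 2, and Δ_i = (y_(i+1) − y_i)/h_i = 0, 0, 3, 3:
  1·m_0 + 8·m_1 + 3·m_2 = 6(Δ_1 - Δ_0) = 0
  3·m_1 + 8·m_2 + 1·m_3 = 6(Δ_2 - Δ_1) = 18
  1·m_2 + 6·m_3 + 2·m_4 = 6(Δ_3 - Δ_2) = 0
Natural end conditions: m_0 = m_4 = 0.
Forward elimination and back-substitution give m_0 = 0, m_1 = -162/161, m_2 = 432/161, m_3 = -72/161, m_4 = 0.
On [5, 6], p(x) = -5 + 351/161·(x - 5) + 216/161·(x - 5)² - 12/23·(x - 5)³.
With (x - 5) = 1/3: p(16/3) = -6004/1449.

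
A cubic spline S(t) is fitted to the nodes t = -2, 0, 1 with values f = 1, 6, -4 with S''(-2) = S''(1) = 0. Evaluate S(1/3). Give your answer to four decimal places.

3.4383

Put m_i = S'' at the i-th knot. Here h = (2, 1) and Δ = (5/2, -10), so the interior equations h_(i-1)·m_(i-1) + 2(h_(i-1)+h_i)·m_i + h_i·m_(i+1) = 6(Δ_i − Δ_(i-1)) read
  2·m_0 + 6·m_1 + 1·m_2 = 6(Δ_1 - Δ_0) = -75
Natural end conditions: m_0 = m_2 = 0.
Hence m_0 = 0, m_1 = -25/2, m_2 = 0.
On [0, 1], S(t) = 6 - 35/6·t - 25/4·t² + 25/12·t³.
With t = 1/3: S(1/3) = 557/162.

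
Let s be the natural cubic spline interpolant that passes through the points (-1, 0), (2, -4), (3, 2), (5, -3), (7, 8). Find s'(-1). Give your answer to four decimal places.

Put M_i = s'' at the i-th knot. Here h = (3, 1, 2, 2) and Δ = (-4/3, 6, -5/2, 11/2), so the interior equations h_(i-1)·M_(i-1) + 2(h_(i-1)+h_i)·M_i + h_i·M_(i+1) = 6(Δ_i − Δ_(i-1)) read
  3·M_0 + 8·M_1 + 1·M_2 = 6(Δ_1 - Δ_0) = 44
  1·M_1 + 6·M_2 + 2·M_3 = 6(Δ_2 - Δ_1) = -51
  2·M_2 + 8·M_3 + 2·M_4 = 6(Δ_3 - Δ_2) = 48
Natural end conditions: M_0 = M_4 = 0.
Hence M_0 = 0, M_1 = 305/43, M_2 = -548/43, M_3 = 395/43, M_4 = 0.
On [-1, 2], s'(t) = b_0 + 2c_0·(t + 1) + 3d_0·(t + 1)² with b_0 = Δ_0 - h_0(2M_0 + M_1)/6 = -1259/258, c_0 = M_0/2 = 0, d_0 = (M_1 - M_0)/(6h_0) = 305/774. So s'(-1) = -1259/258.

-4.8798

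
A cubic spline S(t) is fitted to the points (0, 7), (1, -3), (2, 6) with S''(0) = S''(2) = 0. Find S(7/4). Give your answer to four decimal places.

2.6367

Let σ_i = S''(x_i). Step sizes h_i = 1, 1; slopes of the chords Δ_i = (y_(i+1) - y_i)/h_i = -10, 9.
  1·σ_0 + 4·σ_1 + 1·σ_2 = 6(Δ_1 - Δ_0) = 114
Natural end conditions: σ_0 = σ_2 = 0.
Solving: σ_0 = 0, σ_1 = 57/2, σ_2 = 0.
On [1, 2], S(t) = -3 - 1/2·(t - 1) + 57/4·(t - 1)² - 19/4·(t - 1)³.
With (t - 1) = 3/4: S(7/4) = 675/256.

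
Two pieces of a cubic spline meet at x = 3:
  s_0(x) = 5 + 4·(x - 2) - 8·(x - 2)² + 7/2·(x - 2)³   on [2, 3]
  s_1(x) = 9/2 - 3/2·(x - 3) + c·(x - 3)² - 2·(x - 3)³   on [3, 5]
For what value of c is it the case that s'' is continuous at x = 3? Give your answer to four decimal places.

2.5000

s_0''(x) = -16 + 21·(x - 2), so s_0''(3) = 5. On the right, s_1''(3) = 2c, so c = 5/2.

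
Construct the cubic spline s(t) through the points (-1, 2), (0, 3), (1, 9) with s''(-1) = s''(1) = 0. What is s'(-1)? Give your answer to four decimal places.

With M_i denoting the second derivative at x_i, h_i = 1, 1, and Δ_i = (y_(i+1) − y_i)/h_i = 1, 6:
  1·M_0 + 4·M_1 + 1·M_2 = 6(Δ_1 - Δ_0) = 30
Natural end conditions: M_0 = M_2 = 0.
Hence M_0 = 0, M_1 = 15/2, M_2 = 0.
On [-1, 0], s'(t) = b_0 + 2c_0·(t + 1) + 3d_0·(t + 1)² with b_0 = Δ_0 - h_0(2M_0 + M_1)/6 = -1/4, c_0 = M_0/2 = 0, d_0 = (M_1 - M_0)/(6h_0) = 5/4. So s'(-1) = -1/4.

-0.2500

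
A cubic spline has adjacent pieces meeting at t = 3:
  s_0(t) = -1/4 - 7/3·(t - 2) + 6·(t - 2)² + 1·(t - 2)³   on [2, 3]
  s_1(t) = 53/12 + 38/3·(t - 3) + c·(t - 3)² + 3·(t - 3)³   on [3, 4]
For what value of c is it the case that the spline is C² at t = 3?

s_0''(t) = 12 + 6·(t - 2), so s_0''(3) = 18. On the right, s_1''(3) = 2c, so c = 9.

9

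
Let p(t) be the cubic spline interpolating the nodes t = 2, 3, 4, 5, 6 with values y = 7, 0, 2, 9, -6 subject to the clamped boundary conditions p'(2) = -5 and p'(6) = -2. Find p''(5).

-54

Put M_i = p'' at the i-th knot. Here h = (1, 1, 1, 1) and Δ = (-7, 2, 7, -15), so the interior equations h_(i-1)·M_(i-1) + 2(h_(i-1)+h_i)·M_i + h_i·M_(i+1) = 6(Δ_i − Δ_(i-1)) read
  1·M_0 + 4·M_1 + 1·M_2 = 6(Δ_1 - Δ_0) = 54
  1·M_1 + 4·M_2 + 1·M_3 = 6(Δ_2 - Δ_1) = 30
  1·M_2 + 4·M_3 + 1·M_4 = 6(Δ_3 - Δ_2) = -132
Clamped end conditions give two more equations: 2h_0·M_0 + h_0·M_1 = 6(Δ_0 - p'(2)) = -12 and h_3·M_3 + 2h_3·M_4 = 6(p'(6) - Δ_3) = 78.
Solving the tridiagonal system: M_0 = -12, M_1 = 12, M_2 = 18, M_3 = -54, M_4 = 66.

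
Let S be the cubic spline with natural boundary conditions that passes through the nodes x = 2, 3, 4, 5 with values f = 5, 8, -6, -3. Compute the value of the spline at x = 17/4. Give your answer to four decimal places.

-7.1094

Let M_i = S''(x_i). Step sizes h_i = 1, 1, 1; slopes of the chords Δ_i = (y_(i+1) - y_i)/h_i = 3, -14, 3.
  1·M_0 + 4·M_1 + 1·M_2 = 6(Δ_1 - Δ_0) = -102
  1·M_1 + 4·M_2 + 1·M_3 = 6(Δ_2 - Δ_1) = 102
Natural end conditions: M_0 = M_3 = 0.
Forward elimination and back-substitution give M_0 = 0, M_1 = -34, M_2 = 34, M_3 = 0.
On [4, 5], S(x) = -6 - 25/3·(x - 4) + 17·(x - 4)² - 17/3·(x - 4)³.
With (x - 4) = 1/4: S(17/4) = -455/64.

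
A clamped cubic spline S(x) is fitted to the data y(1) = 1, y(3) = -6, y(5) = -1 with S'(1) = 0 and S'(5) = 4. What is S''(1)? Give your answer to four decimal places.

-8.7500

Put σ_i = S'' at the i-th knot. Here h = (2, 2) and Δ = (-7/2, 5/2), so the interior equations h_(i-1)·σ_(i-1) + 2(h_(i-1)+h_i)·σ_i + h_i·σ_(i+1) = 6(Δ_i − Δ_(i-1)) read
  2·σ_0 + 8·σ_1 + 2·σ_2 = 6(Δ_1 - Δ_0) = 36
Clamped end conditions give two more equations: 2h_0·σ_0 + h_0·σ_1 = 6(Δ_0 - S'(1)) = -21 and h_1·σ_1 + 2h_1·σ_2 = 6(S'(5) - Δ_1) = 9.
Hence σ_0 = -35/4, σ_1 = 7, σ_2 = -5/4.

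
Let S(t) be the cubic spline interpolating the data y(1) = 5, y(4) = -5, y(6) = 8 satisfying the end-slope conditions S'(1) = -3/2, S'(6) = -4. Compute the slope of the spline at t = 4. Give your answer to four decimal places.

Put σ_i = S'' at the i-th knot. Here h = (3, 2) and Δ = (-10/3, 13/2), so the interior equations h_(i-1)·σ_(i-1) + 2(h_(i-1)+h_i)·σ_i + h_i·σ_(i+1) = 6(Δ_i − Δ_(i-1)) read
  3·σ_0 + 10·σ_1 + 2·σ_2 = 6(Δ_1 - Δ_0) = 59
Clamped end conditions give two more equations: 2h_0·σ_0 + h_0·σ_1 = 6(Δ_0 - S'(1)) = -11 and h_1·σ_1 + 2h_1·σ_2 = 6(S'(6) - Δ_1) = -63.
Hence σ_0 = -247/30, σ_1 = 64/5, σ_2 = -443/20.
On [4, 6], S'(t) = b_1 + 2c_1·(t - 4) + 3d_1·(t - 4)² with b_1 = Δ_1 - h_1(2σ_1 + σ_2)/6 = 107/20, c_1 = σ_1/2 = 32/5, d_1 = (σ_2 - σ_1)/(6h_1) = -233/80. So S'(4) = 107/20.

5.3500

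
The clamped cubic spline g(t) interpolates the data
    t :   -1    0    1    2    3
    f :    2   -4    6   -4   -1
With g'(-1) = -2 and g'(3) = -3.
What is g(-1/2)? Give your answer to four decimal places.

-1.6786

Write σ_i for g''(x_i). With h_i = 1, 1, 1, 1 and divided differences Δ_i = -6, 10, -10, 3, the continuity of g' gives the tridiagonal system
  1·σ_0 + 4·σ_1 + 1·σ_2 = 6(Δ_1 - Δ_0) = 96
  1·σ_1 + 4·σ_2 + 1·σ_3 = 6(Δ_2 - Δ_1) = -120
  1·σ_2 + 4·σ_3 + 1·σ_4 = 6(Δ_3 - Δ_2) = 78
Clamped end conditions give two more equations: 2h_0·σ_0 + h_0·σ_1 = 6(Δ_0 - g'(-1)) = -24 and h_3·σ_3 + 2h_3·σ_4 = 6(g'(3) - Δ_3) = -36.
Solving: σ_0 = -244/7, σ_1 = 320/7, σ_2 = -52, σ_3 = 296/7, σ_4 = -274/7.
On [-1, 0], g(t) = 2 - 2·(t + 1) - 122/7·(t + 1)² + 94/7·(t + 1)³.
With (t + 1) = 1/2: g(-1/2) = -47/28.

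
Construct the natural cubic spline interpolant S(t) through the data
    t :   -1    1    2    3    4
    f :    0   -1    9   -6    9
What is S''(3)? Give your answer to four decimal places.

Let M_i = S''(x_i). Step sizes h_i = 2, 1, 1, 1; slopes of the chords Δ_i = (y_(i+1) - y_i)/h_i = -1/2, 10, -15, 15.
  2·M_0 + 6·M_1 + 1·M_2 = 6(Δ_1 - Δ_0) = 63
  1·M_1 + 4·M_2 + 1·M_3 = 6(Δ_2 - Δ_1) = -150
  1·M_2 + 4·M_3 + 1·M_4 = 6(Δ_3 - Δ_2) = 180
Natural end conditions: M_0 = M_4 = 0.
Forward elimination and back-substitution give M_0 = 0, M_1 = 1725/86, M_2 = -2466/43, M_3 = 5103/86, M_4 = 0.

59.3372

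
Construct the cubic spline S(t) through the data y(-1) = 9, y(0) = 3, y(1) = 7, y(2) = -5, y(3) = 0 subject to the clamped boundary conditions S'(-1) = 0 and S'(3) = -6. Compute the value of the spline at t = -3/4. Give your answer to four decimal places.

8.0700

Put M_i = S'' at the i-th knot. Here h = (1, 1, 1, 1) and Δ = (-6, 4, -12, 5), so the interior equations h_(i-1)·M_(i-1) + 2(h_(i-1)+h_i)·M_i + h_i·M_(i+1) = 6(Δ_i − Δ_(i-1)) read
  1·M_0 + 4·M_1 + 1·M_2 = 6(Δ_1 - Δ_0) = 60
  1·M_1 + 4·M_2 + 1·M_3 = 6(Δ_2 - Δ_1) = -96
  1·M_2 + 4·M_3 + 1·M_4 = 6(Δ_3 - Δ_2) = 102
Clamped end conditions give two more equations: 2h_0·M_0 + h_0·M_1 = 6(Δ_0 - S'(-1)) = -36 and h_3·M_3 + 2h_3·M_4 = 6(S'(3) - Δ_3) = -66.
Forward elimination and back-substitution give M_0 = -999/28, M_1 = 495/14, M_2 = -183/4, M_3 = 723/14, M_4 = -1647/28.
On [-1, 0], S(t) = 9 + 0·(t + 1) - 999/56·(t + 1)² + 663/56·(t + 1)³.
With (t + 1) = 1/4: S(-3/4) = 28923/3584.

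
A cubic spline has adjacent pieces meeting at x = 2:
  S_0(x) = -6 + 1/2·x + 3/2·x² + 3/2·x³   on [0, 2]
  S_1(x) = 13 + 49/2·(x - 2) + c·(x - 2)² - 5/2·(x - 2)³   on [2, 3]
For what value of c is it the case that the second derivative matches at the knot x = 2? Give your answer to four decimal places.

10.5000

S_0''(x) = 3 + 9·x, so S_0''(2) = 21. On the right, S_1''(2) = 2c, so c = 21/2.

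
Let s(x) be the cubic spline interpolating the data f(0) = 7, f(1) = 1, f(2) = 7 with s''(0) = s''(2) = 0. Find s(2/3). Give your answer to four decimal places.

Let σ_i = s''(x_i). Step sizes h_i = 1, 1; slopes of the chords Δ_i = (y_(i+1) - y_i)/h_i = -6, 6.
  1·σ_0 + 4·σ_1 + 1·σ_2 = 6(Δ_1 - Δ_0) = 72
Natural end conditions: σ_0 = σ_2 = 0.
Forward elimination and back-substitution give σ_0 = 0, σ_1 = 18, σ_2 = 0.
On [0, 1], s(x) = 7 - 9·x + 0·x² + 3·x³.
With x = 2/3: s(2/3) = 17/9.

1.8889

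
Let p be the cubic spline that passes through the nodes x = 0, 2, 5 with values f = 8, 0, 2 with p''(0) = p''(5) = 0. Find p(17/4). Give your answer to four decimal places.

0.5156

Put σ_i = p'' at the i-th knot. Here h = (2, 3) and Δ = (-4, 2/3), so the interior equations h_(i-1)·σ_(i-1) + 2(h_(i-1)+h_i)·σ_i + h_i·σ_(i+1) = 6(Δ_i − Δ_(i-1)) read
  2·σ_0 + 10·σ_1 + 3·σ_2 = 6(Δ_1 - Δ_0) = 28
Natural end conditions: σ_0 = σ_2 = 0.
Forward elimination and back-substitution give σ_0 = 0, σ_1 = 14/5, σ_2 = 0.
On [2, 5], p(x) = 0 - 32/15·(x - 2) + 7/5·(x - 2)² - 7/45·(x - 2)³.
With (x - 2) = 9/4: p(17/4) = 33/64.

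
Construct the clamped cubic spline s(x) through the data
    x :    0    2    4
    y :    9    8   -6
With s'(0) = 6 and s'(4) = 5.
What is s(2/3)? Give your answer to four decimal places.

Put M_i = s'' at the i-th knot. Here h = (2, 2) and Δ = (-1/2, -7), so the interior equations h_(i-1)·M_(i-1) + 2(h_(i-1)+h_i)·M_i + h_i·M_(i+1) = 6(Δ_i − Δ_(i-1)) read
  2·M_0 + 8·M_1 + 2·M_2 = 6(Δ_1 - Δ_0) = -39
Clamped end conditions give two more equations: 2h_0·M_0 + h_0·M_1 = 6(Δ_0 - s'(0)) = -39 and h_1·M_1 + 2h_1·M_2 = 6(s'(4) - Δ_1) = 72.
Solving the tridiagonal system: M_0 = -41/8, M_1 = -37/4, M_2 = 181/8.
On [0, 2], s(x) = 9 + 6·x - 41/16·x² - 11/32·x³.
With x = 2/3: s(2/3) = 635/54.

11.7593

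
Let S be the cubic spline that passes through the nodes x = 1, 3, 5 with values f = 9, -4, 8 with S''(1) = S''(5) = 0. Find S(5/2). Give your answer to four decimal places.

Put M_i = S'' at the i-th knot. Here h = (2, 2) and Δ = (-13/2, 6), so the interior equations h_(i-1)·M_(i-1) + 2(h_(i-1)+h_i)·M_i + h_i·M_(i+1) = 6(Δ_i − Δ_(i-1)) read
  2·M_0 + 8·M_1 + 2·M_2 = 6(Δ_1 - Δ_0) = 75
Natural end conditions: M_0 = M_2 = 0.
Hence M_0 = 0, M_1 = 75/8, M_2 = 0.
On [1, 3], S(x) = 9 - 77/8·(x - 1) + 0·(x - 1)² + 25/32·(x - 1)³.
With (x - 1) = 3/2: S(5/2) = -717/256.

-2.8008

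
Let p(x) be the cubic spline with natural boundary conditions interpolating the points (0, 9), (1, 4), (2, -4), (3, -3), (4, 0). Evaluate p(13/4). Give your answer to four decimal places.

-2.1973

Let m_i = p''(x_i). Step sizes h_i = 1, 1, 1, 1; slopes of the chords Δ_i = (y_(i+1) - y_i)/h_i = -5, -8, 1, 3.
  1·m_0 + 4·m_1 + 1·m_2 = 6(Δ_1 - Δ_0) = -18
  1·m_1 + 4·m_2 + 1·m_3 = 6(Δ_2 - Δ_1) = 54
  1·m_2 + 4·m_3 + 1·m_4 = 6(Δ_3 - Δ_2) = 12
Natural end conditions: m_0 = m_4 = 0.
Forward elimination and back-substitution give m_0 = 0, m_1 = -237/28, m_2 = 111/7, m_3 = -27/28, m_4 = 0.
On [3, 4], p(x) = -3 + 93/28·(x - 3) - 27/56·(x - 3)² + 9/56·(x - 3)³.
With (x - 3) = 1/4: p(13/4) = -1125/512.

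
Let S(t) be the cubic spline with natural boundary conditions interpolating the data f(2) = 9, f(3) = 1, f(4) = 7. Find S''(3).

21

Put σ_i = S'' at the i-th knot. Here h = (1, 1) and Δ = (-8, 6), so the interior equations h_(i-1)·σ_(i-1) + 2(h_(i-1)+h_i)·σ_i + h_i·σ_(i+1) = 6(Δ_i − Δ_(i-1)) read
  1·σ_0 + 4·σ_1 + 1·σ_2 = 6(Δ_1 - Δ_0) = 84
Natural end conditions: σ_0 = σ_2 = 0.
Solving: σ_0 = 0, σ_1 = 21, σ_2 = 0.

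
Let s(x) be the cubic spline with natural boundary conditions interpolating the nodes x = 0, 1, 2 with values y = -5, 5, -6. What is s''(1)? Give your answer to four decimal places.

Put M_i = s'' at the i-th knot. Here h = (1, 1) and Δ = (10, -11), so the interior equations h_(i-1)·M_(i-1) + 2(h_(i-1)+h_i)·M_i + h_i·M_(i+1) = 6(Δ_i − Δ_(i-1)) read
  1·M_0 + 4·M_1 + 1·M_2 = 6(Δ_1 - Δ_0) = -126
Natural end conditions: M_0 = M_2 = 0.
Solving: M_0 = 0, M_1 = -63/2, M_2 = 0.

-31.5000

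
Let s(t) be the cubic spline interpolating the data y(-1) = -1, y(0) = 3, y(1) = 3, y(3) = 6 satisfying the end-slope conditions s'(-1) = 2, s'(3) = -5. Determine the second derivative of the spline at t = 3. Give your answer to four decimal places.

-13.6818

With M_i denoting the second derivative at x_i, h_i = 1, 1, 2, and Δ_i = (y_(i+1) − y_i)/h_i = 4, 0, 3/2:
  1·M_0 + 4·M_1 + 1·M_2 = 6(Δ_1 - Δ_0) = -24
  1·M_1 + 6·M_2 + 2·M_3 = 6(Δ_2 - Δ_1) = 9
Clamped end conditions give two more equations: 2h_0·M_0 + h_0·M_1 = 6(Δ_0 - s'(-1)) = 12 and h_2·M_2 + 2h_2·M_3 = 6(s'(3) - Δ_2) = -39.
Forward elimination and back-substitution give M_0 = 251/22, M_1 = -119/11, M_2 = 173/22, M_3 = -301/22.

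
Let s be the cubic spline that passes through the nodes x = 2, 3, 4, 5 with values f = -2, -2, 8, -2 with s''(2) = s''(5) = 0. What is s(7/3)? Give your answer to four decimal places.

-3.1852

Write σ_i for s''(x_i). With h_i = 1, 1, 1 and divided differences Δ_i = 0, 10, -10, the continuity of s' gives the tridiagonal system
  1·σ_0 + 4·σ_1 + 1·σ_2 = 6(Δ_1 - Δ_0) = 60
  1·σ_1 + 4·σ_2 + 1·σ_3 = 6(Δ_2 - Δ_1) = -120
Natural end conditions: σ_0 = σ_3 = 0.
Solving the tridiagonal system: σ_0 = 0, σ_1 = 24, σ_2 = -36, σ_3 = 0.
On [2, 3], s(x) = -2 - 4·(x - 2) + 0·(x - 2)² + 4·(x - 2)³.
With (x - 2) = 1/3: s(7/3) = -86/27.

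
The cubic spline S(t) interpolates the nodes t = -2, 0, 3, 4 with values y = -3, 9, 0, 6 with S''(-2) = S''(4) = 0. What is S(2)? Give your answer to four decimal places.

Write M_i for S''(x_i). With h_i = 2, 3, 1 and divided differences Δ_i = 6, -3, 6, the continuity of S' gives the tridiagonal system
  2·M_0 + 10·M_1 + 3·M_2 = 6(Δ_1 - Δ_0) = -54
  3·M_1 + 8·M_2 + 1·M_3 = 6(Δ_2 - Δ_1) = 54
Natural end conditions: M_0 = M_3 = 0.
Hence M_0 = 0, M_1 = -594/71, M_2 = 702/71, M_3 = 0.
On [0, 3], S(t) = 9 + 30/71·t - 297/71·t² + 72/71·t³.
With t = 2: S(2) = 87/71.

1.2254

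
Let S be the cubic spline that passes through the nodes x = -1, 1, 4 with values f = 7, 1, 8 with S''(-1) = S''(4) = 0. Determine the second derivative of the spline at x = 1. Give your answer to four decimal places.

Let m_i = S''(x_i). Step sizes h_i = 2, 3; slopes of the chords Δ_i = (y_(i+1) - y_i)/h_i = -3, 7/3.
  2·m_0 + 10·m_1 + 3·m_2 = 6(Δ_1 - Δ_0) = 32
Natural end conditions: m_0 = m_2 = 0.
Forward elimination and back-substitution give m_0 = 0, m_1 = 16/5, m_2 = 0.

3.2000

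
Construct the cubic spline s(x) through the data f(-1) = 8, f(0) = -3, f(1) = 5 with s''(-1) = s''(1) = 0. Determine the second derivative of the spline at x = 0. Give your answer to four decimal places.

Write M_i for s''(x_i). With h_i = 1, 1 and divided differences Δ_i = -11, 8, the continuity of s' gives the tridiagonal system
  1·M_0 + 4·M_1 + 1·M_2 = 6(Δ_1 - Δ_0) = 114
Natural end conditions: M_0 = M_2 = 0.
Solving the tridiagonal system: M_0 = 0, M_1 = 57/2, M_2 = 0.

28.5000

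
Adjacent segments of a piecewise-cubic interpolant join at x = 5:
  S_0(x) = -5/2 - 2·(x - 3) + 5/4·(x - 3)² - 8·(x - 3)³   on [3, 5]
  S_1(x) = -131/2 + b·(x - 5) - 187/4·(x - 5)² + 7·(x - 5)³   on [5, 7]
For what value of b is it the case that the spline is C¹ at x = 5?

S_0'(x) = -2 + 5/2·(x - 3) - 24·(x - 3)², so S_0'(5) = -93. On the right, S_1'(5) = b, so b = -93.

-93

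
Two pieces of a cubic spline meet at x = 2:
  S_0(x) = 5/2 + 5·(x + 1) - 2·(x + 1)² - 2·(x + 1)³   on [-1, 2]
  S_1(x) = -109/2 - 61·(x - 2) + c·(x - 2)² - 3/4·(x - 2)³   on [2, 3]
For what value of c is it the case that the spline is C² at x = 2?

-20

S_0''(x) = -4 - 12·(x + 1), so S_0''(2) = -40. On the right, S_1''(2) = 2c, so c = -20.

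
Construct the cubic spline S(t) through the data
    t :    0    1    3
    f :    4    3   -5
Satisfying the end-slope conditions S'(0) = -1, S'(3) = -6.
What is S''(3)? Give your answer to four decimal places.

-1.6667

Put m_i = S'' at the i-th knot. Here h = (1, 2) and Δ = (-1, -4), so the interior equations h_(i-1)·m_(i-1) + 2(h_(i-1)+h_i)·m_i + h_i·m_(i+1) = 6(Δ_i − Δ_(i-1)) read
  1·m_0 + 6·m_1 + 2·m_2 = 6(Δ_1 - Δ_0) = -18
Clamped end conditions give two more equations: 2h_0·m_0 + h_0·m_1 = 6(Δ_0 - S'(0)) = 0 and h_1·m_1 + 2h_1·m_2 = 6(S'(3) - Δ_1) = -12.
Solving: m_0 = 4/3, m_1 = -8/3, m_2 = -5/3.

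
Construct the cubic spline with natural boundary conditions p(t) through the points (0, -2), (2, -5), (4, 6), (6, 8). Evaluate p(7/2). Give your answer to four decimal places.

3.3281

Let M_i = p''(x_i). Step sizes h_i = 2, 2, 2; slopes of the chords Δ_i = (y_(i+1) - y_i)/h_i = -3/2, 11/2, 1.
  2·M_0 + 8·M_1 + 2·M_2 = 6(Δ_1 - Δ_0) = 42
  2·M_1 + 8·M_2 + 2·M_3 = 6(Δ_2 - Δ_1) = -27
Natural end conditions: M_0 = M_3 = 0.
Hence M_0 = 0, M_1 = 13/2, M_2 = -5, M_3 = 0.
On [2, 4], p(t) = -5 + 17/6·(t - 2) + 13/4·(t - 2)² - 23/24·(t - 2)³.
With (t - 2) = 3/2: p(7/2) = 213/64.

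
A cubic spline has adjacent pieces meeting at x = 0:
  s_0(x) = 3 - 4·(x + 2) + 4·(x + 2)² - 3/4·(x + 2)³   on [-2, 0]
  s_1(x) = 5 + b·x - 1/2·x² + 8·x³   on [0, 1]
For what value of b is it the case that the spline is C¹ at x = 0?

s_0'(x) = -4 + 8·(x + 2) - 9/4·(x + 2)², so s_0'(0) = 3. On the right, s_1'(0) = b, so b = 3.

3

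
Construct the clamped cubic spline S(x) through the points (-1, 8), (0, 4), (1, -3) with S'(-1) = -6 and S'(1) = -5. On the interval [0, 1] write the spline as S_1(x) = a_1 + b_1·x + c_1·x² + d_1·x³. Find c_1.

Put M_i = S'' at the i-th knot. Here h = (1, 1) and Δ = (-4, -7), so the interior equations h_(i-1)·M_(i-1) + 2(h_(i-1)+h_i)·M_i + h_i·M_(i+1) = 6(Δ_i − Δ_(i-1)) read
  1·M_0 + 4·M_1 + 1·M_2 = 6(Δ_1 - Δ_0) = -18
Clamped end conditions give two more equations: 2h_0·M_0 + h_0·M_1 = 6(Δ_0 - S'(-1)) = 12 and h_1·M_1 + 2h_1·M_2 = 6(S'(1) - Δ_1) = 12.
Solving the tridiagonal system: M_0 = 11, M_1 = -10, M_2 = 11.
On [0, 1], with S_1(x) = a_1 + b_1·x + c_1·x² + d_1·x³: c_1 = M_1/2 = -5, d_1 = (M_2 - M_1)/(6h_1) = 7/2, b_1 = Δ_1 - h_1(2M_1 + M_2)/6 = -11/2.

-5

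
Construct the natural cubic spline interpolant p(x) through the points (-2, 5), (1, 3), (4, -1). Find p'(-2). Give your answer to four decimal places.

Put m_i = p'' at the i-th knot. Here h = (3, 3) and Δ = (-2/3, -4/3), so the interior equations h_(i-1)·m_(i-1) + 2(h_(i-1)+h_i)·m_i + h_i·m_(i+1) = 6(Δ_i − Δ_(i-1)) read
  3·m_0 + 12·m_1 + 3·m_2 = 6(Δ_1 - Δ_0) = -4
Natural end conditions: m_0 = m_2 = 0.
Hence m_0 = 0, m_1 = -1/3, m_2 = 0.
On [-2, 1], p'(x) = b_0 + 2c_0·(x + 2) + 3d_0·(x + 2)² with b_0 = Δ_0 - h_0(2m_0 + m_1)/6 = -1/2, c_0 = m_0/2 = 0, d_0 = (m_1 - m_0)/(6h_0) = -1/54. So p'(-2) = -1/2.

-0.5000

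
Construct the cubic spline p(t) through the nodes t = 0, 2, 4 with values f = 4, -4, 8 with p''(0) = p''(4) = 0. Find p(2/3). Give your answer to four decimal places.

Put M_i = p'' at the i-th knot. Here h = (2, 2) and Δ = (-4, 6), so the interior equations h_(i-1)·M_(i-1) + 2(h_(i-1)+h_i)·M_i + h_i·M_(i+1) = 6(Δ_i − Δ_(i-1)) read
  2·M_0 + 8·M_1 + 2·M_2 = 6(Δ_1 - Δ_0) = 60
Natural end conditions: M_0 = M_2 = 0.
Solving the tridiagonal system: M_0 = 0, M_1 = 15/2, M_2 = 0.
On [0, 2], p(t) = 4 - 13/2·t + 0·t² + 5/8·t³.
With t = 2/3: p(2/3) = -4/27.

-0.1481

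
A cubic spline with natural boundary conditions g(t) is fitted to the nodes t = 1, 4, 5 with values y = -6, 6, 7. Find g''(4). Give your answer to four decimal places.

Let M_i = g''(x_i). Step sizes h_i = 3, 1; slopes of the chords Δ_i = (y_(i+1) - y_i)/h_i = 4, 1.
  3·M_0 + 8·M_1 + 1·M_2 = 6(Δ_1 - Δ_0) = -18
Natural end conditions: M_0 = M_2 = 0.
Forward elimination and back-substitution give M_0 = 0, M_1 = -9/4, M_2 = 0.

-2.2500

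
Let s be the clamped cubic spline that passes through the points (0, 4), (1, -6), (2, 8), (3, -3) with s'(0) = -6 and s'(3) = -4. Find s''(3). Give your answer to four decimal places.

Let m_i = s''(x_i). Step sizes h_i = 1, 1, 1; slopes of the chords Δ_i = (y_(i+1) - y_i)/h_i = -10, 14, -11.
  1·m_0 + 4·m_1 + 1·m_2 = 6(Δ_1 - Δ_0) = 144
  1·m_1 + 4·m_2 + 1·m_3 = 6(Δ_2 - Δ_1) = -150
Clamped end conditions give two more equations: 2h_0·m_0 + h_0·m_1 = 6(Δ_0 - s'(0)) = -24 and h_2·m_2 + 2h_2·m_3 = 6(s'(3) - Δ_2) = 42.
Hence m_0 = -658/15, m_1 = 956/15, m_2 = -1006/15, m_3 = 818/15.

54.5333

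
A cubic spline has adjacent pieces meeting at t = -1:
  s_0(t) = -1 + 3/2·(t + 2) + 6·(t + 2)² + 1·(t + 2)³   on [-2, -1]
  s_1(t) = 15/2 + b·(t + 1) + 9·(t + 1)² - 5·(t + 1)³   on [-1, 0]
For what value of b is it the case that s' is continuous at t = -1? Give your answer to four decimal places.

16.5000

s_0'(t) = 3/2 + 12·(t + 2) + 3·(t + 2)², so s_0'(-1) = 33/2. On the right, s_1'(-1) = b, so b = 33/2.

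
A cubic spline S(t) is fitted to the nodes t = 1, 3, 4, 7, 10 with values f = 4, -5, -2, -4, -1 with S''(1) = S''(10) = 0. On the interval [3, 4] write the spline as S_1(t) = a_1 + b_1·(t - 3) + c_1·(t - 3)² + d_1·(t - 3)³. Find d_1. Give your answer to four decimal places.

-2.1284

Write M_i for S''(x_i). With h_i = 2, 1, 3, 3 and divided differences Δ_i = -9/2, 3, -2/3, 1, the continuity of S' gives the tridiagonal system
  2·M_0 + 6·M_1 + 1·M_2 = 6(Δ_1 - Δ_0) = 45
  1·M_1 + 8·M_2 + 3·M_3 = 6(Δ_2 - Δ_1) = -22
  3·M_2 + 12·M_3 + 3·M_4 = 6(Δ_3 - Δ_2) = 10
Natural end conditions: M_0 = M_4 = 0.
Hence M_0 = 0, M_1 = 1403/170, M_2 = -384/85, M_3 = 1001/510, M_4 = 0.
On [3, 4], with S_1(t) = a_1 + b_1·(t - 3) + c_1·(t - 3)² + d_1·(t - 3)³: c_1 = M_1/2 = 1403/340, d_1 = (M_2 - M_1)/(6h_1) = -2171/1020, b_1 = Δ_1 - h_1(2M_1 + M_2)/6 = 511/510.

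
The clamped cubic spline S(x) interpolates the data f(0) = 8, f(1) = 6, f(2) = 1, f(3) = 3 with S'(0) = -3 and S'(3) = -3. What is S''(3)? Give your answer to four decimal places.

Let σ_i = S''(x_i). Step sizes h_i = 1, 1, 1; slopes of the chords Δ_i = (y_(i+1) - y_i)/h_i = -2, -5, 2.
  1·σ_0 + 4·σ_1 + 1·σ_2 = 6(Δ_1 - Δ_0) = -18
  1·σ_1 + 4·σ_2 + 1·σ_3 = 6(Δ_2 - Δ_1) = 42
Clamped end conditions give two more equations: 2h_0·σ_0 + h_0·σ_1 = 6(Δ_0 - S'(0)) = 6 and h_2·σ_2 + 2h_2·σ_3 = 6(S'(3) - Δ_2) = -30.
Solving the tridiagonal system: σ_0 = 44/5, σ_1 = -58/5, σ_2 = 98/5, σ_3 = -124/5.

-24.8000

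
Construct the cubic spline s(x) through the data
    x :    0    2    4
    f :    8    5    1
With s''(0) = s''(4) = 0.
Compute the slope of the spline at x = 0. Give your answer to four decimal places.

With m_i denoting the second derivative at x_i, h_i = 2, 2, and Δ_i = (y_(i+1) − y_i)/h_i = -3/2, -2:
  2·m_0 + 8·m_1 + 2·m_2 = 6(Δ_1 - Δ_0) = -3
Natural end conditions: m_0 = m_2 = 0.
Forward elimination and back-substitution give m_0 = 0, m_1 = -3/8, m_2 = 0.
On [0, 2], s'(x) = b_0 + 2c_0·x + 3d_0·x² with b_0 = Δ_0 - h_0(2m_0 + m_1)/6 = -11/8, c_0 = m_0/2 = 0, d_0 = (m_1 - m_0)/(6h_0) = -1/32. So s'(0) = -11/8.

-1.3750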